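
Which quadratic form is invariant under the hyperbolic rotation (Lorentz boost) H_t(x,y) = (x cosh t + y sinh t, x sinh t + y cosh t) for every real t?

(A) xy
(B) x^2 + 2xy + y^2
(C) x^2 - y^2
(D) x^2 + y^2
C

Write x' = x cosh t + y sinh t, y' = x sinh t + y cosh t and substitute into each option:
(A) xy: (x cosh t + y sinh t)(x sinh t + y cosh t) = xy(cosh^2 t + sinh^2 t) + (x^2 + y^2) sinh t cosh t = xy cosh 2t + (x^2 + y^2)(sinh 2t)/2   [not invariant for t != 0]
(B) x^2 + 2xy + y^2: (x' + y')^2 with x' + y' = (x + y)(cosh t + sinh t) = (x + y)e^t, so it becomes (x + y)^2 e^(2t)   [not invariant for t != 0]
(C) x^2 - y^2: (x cosh t + y sinh t)^2 - (x sinh t + y cosh t)^2 = x^2(cosh^2 t - sinh^2 t) + 2xy(cosh t sinh t - sinh t cosh t) + y^2(sinh^2 t - cosh^2 t) = x^2 - y^2   [invariant, using cosh^2 t - sinh^2 t = 1]
(D) x^2 + y^2: (x cosh t + y sinh t)^2 + (x sinh t + y cosh t)^2 = (x^2 + y^2)(cosh^2 t + sinh^2 t) + 4xy sinh t cosh t = (x^2 + y^2) cosh 2t + 2xy sinh 2t   [not invariant for t != 0]

Only (C) x^2 - y^2 is unchanged; it is the Minkowski form preserved by Lorentz boosts, just as x^2 + y^2 is preserved by ordinary rotations.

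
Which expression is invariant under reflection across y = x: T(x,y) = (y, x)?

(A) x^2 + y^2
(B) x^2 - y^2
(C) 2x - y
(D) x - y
A

The map is reflection across y = x: T(x,y) = (y, x).
Substitute the transformed coordinates into each option and compare with the original:
(A) x^2 + y^2  ->  (y)^2 + (x)^2 = x^2 + y^2   [equals x^2 + y^2: invariant]
(B) x^2 - y^2  ->  (y)^2 - (x)^2 = -x^2 + y^2   [differs from x^2 - y^2: not invariant]
(C) 2x - y  ->  2(y) - (x) = -x + 2y   [differs from 2x - y: not invariant]
(D) x - y  ->  (y) - (x) = -x + y   [differs from x - y: not invariant]

Only option (A), x^2 + y^2, is unchanged by the transformation.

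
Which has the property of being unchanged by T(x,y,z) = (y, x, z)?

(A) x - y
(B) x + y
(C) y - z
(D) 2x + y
B

Apply T(x,y,z) = (y, x, z) to each option, i.e. replace (x, y, z) by the transformed coordinates.
Substitute the transformed coordinates into each option and compare with the original:
(A) x - y  ->  (y) - (x) = -x + y   [differs from x - y: not invariant]
(B) x + y  ->  (y) + (x) = x + y   [equals x + y: invariant]
(C) y - z  ->  (x) - (z) = x - z   [differs from y - z: not invariant]
(D) 2x + y  ->  2(y) + (x) = x + 2y   [differs from 2x + y: not invariant]

Only option (B), x + y, is unchanged by the transformation.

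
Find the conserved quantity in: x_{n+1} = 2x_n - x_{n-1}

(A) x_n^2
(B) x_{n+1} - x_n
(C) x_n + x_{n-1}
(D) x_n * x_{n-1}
B

For the recurrence x_{n+1} = 2x_n - x_{n-1}:

If x_{n+1} = 2x_n - x_{n-1}, then:
x_{n+1} - x_n = x_n - x_{n-1}
The first difference is constant throughout the sequence.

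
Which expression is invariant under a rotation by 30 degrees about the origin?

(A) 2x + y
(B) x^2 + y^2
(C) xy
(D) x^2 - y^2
B

A rotation by 30 degrees sends (x, y) to (sqrt(3)x/2 - y/2, x/2 + sqrt(3)y/2).
Substitute the transformed coordinates into each option and compare with the original:
(A) 2x + y  ->  2(sqrt(3)x/2 - y/2) + (x/2 + sqrt(3)y/2) = x/2 + sqrt(3)x - y + sqrt(3)y/2   [differs from 2x + y: not invariant]
(B) x^2 + y^2  ->  (sqrt(3)x/2 - y/2)^2 + (x/2 + sqrt(3)y/2)^2 = x^2 + y^2   [equals x^2 + y^2: invariant]
(C) xy  ->  (sqrt(3)x/2 - y/2)(x/2 + sqrt(3)y/2) = sqrt(3)x^2/4 + xy/2 - sqrt(3)y^2/4   [differs from xy: not invariant]
(D) x^2 - y^2  ->  (sqrt(3)x/2 - y/2)^2 - (x/2 + sqrt(3)y/2)^2 = x^2/2 - sqrt(3)xy - y^2/2   [differs from x^2 - y^2: not invariant]

Only option (B), x^2 + y^2, is unchanged by the transformation.
Geometrically, x^2 + y^2 is the squared distance from the origin, which every rotation about the origin preserves.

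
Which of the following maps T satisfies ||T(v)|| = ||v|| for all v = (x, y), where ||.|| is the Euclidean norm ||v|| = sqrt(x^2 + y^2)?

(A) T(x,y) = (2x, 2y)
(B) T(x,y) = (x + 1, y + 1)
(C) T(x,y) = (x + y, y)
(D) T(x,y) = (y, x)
D

A transformation preserves a norm if ||T(v)|| = ||v|| for every v; a single vector where the norm changes rules an option out.

(A) T(x,y) = (2x, 2y): v = (1, 0) has norm sqrt((1)^2 + (0)^2) = 1, but T(v) = (2, 0) has norm 2 -- not preserved.
(B) T(x,y) = (x + 1, y + 1): v = (1, 0) has norm sqrt((1)^2 + (0)^2) = 1, but T(v) = (2, 1) has norm sqrt(5) -- not preserved.
(C) T(x,y) = (x + y, y): v = (0, 1) has norm sqrt((0)^2 + (1)^2) = 1, but T(v) = (1, 1) has norm sqrt(2) -- not preserved.
(D) T(x,y) = (y, x): preserves the norm -- it is an orthogonal map (a rotation/reflection), and (y)^2 + (x)^2 simplifies to x^2 + y^2.

Therefore the answer is (D).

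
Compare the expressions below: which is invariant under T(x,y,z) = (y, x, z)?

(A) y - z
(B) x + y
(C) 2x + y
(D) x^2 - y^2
B

Apply T(x,y,z) = (y, x, z) to each option, i.e. replace (x, y, z) by the transformed coordinates.
Substitute the transformed coordinates into each option and compare with the original:
(A) y - z  ->  (x) - (z) = x - z   [differs from y - z: not invariant]
(B) x + y  ->  (y) + (x) = x + y   [equals x + y: invariant]
(C) 2x + y  ->  2(y) + (x) = x + 2y   [differs from 2x + y: not invariant]
(D) x^2 - y^2  ->  (y)^2 - (x)^2 = -x^2 + y^2   [differs from x^2 - y^2: not invariant]

Only option (B), x + y, is unchanged by the transformation.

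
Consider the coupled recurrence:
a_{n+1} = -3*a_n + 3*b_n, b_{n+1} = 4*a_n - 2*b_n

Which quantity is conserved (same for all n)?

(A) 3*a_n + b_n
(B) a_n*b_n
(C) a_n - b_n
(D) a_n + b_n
D

Replace a_n by a_{n+1} = -3*a_n + 3*b_n and b_n by b_{n+1} = 4*a_n - 2*b_n in each option and simplify:
(A) 3*a_n + b_n  ->  3*(-3*a_n + 3*b_n) + (4*a_n - 2*b_n) = -5*a_n + 7*b_n   [not conserved]
(B) a_n*b_n  ->  (-3*a_n + 3*b_n)*(4*a_n - 2*b_n) = -12*a_n^2 + 18*a_n*b_n - 6*b_n^2   [not conserved]
(C) a_n - b_n  ->  (-3*a_n + 3*b_n) - (4*a_n - 2*b_n) = -7*a_n + 5*b_n   [not conserved]
(D) a_n + b_n  ->  (-3*a_n + 3*b_n) + (4*a_n - 2*b_n) = a_n + b_n   [conserved]

Only (D) a_n + b_n returns to itself after one step, so it is the conserved quantity.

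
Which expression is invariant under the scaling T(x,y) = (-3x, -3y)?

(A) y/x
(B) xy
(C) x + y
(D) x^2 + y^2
A

Under the uniform scaling T(x,y) = (-3x, -3y):
Substitute the transformed coordinates into each option and compare with the original:
(A) y/x  ->  (-3y)/(-3x) = y/x   [equals y/x: invariant]
(B) xy  ->  (-3x)(-3y) = 9xy   [differs from xy: not invariant]
(C) x + y  ->  (-3x) + (-3y) = -3x - 3y   [differs from x + y: not invariant]
(D) x^2 + y^2  ->  (-3x)^2 + (-3y)^2 = 9x^2 + 9y^2   [differs from x^2 + y^2: not invariant]

Only option (A), y/x, is unchanged by the transformation.
The common factor -3 cancels in a ratio of coordinates, while sums, products and sums of squares pick up factors of -3 or 9.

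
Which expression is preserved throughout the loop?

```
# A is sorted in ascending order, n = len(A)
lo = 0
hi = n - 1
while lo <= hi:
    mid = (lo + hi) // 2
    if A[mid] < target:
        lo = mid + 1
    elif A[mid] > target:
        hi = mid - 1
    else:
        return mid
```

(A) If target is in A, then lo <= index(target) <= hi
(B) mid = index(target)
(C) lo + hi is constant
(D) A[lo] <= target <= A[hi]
A

A loop invariant must hold before the first iteration and be re-established by every execution of the body.

(A) If target is in A, then lo <= index(target) <= hi: Before the loop [lo, hi] = [0, n-1] covers every index. When A[mid] < target, sortedness puts target strictly to the right of mid, so setting lo = mid + 1 keeps index(target) in [lo, hi]; symmetrically for hi = mid - 1. Hence 'if target is in A then lo <= index(target) <= hi' holds after every iteration, and when lo > hi it proves target is absent.

The other options fail:
(B) mid = index(target): mid is just the current probe; it equals index(target) only on the iteration that returns.
(C) lo + hi is constant: each iteration moves exactly one of lo, hi, so lo + hi changes (e.g. 0 + (n-1) becomes (mid+1) + (n-1)).
(D) A[lo] <= target <= A[hi]: fails when target is not in A (e.g. target < A[0] already violates it before the loop), so it is not maintained in general.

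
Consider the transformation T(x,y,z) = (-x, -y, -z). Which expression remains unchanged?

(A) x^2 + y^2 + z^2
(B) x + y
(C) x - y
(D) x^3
A

Apply T(x,y,z) = (-x, -y, -z) to each option, i.e. replace (x, y, z) by the transformed coordinates.
Substitute the transformed coordinates into each option and compare with the original:
(A) x^2 + y^2 + z^2  ->  (-x)^2 + (-y)^2 + (-z)^2 = x^2 + y^2 + z^2   [equals x^2 + y^2 + z^2: invariant]
(B) x + y  ->  (-x) + (-y) = -x - y   [differs from x + y: not invariant]
(C) x - y  ->  (-x) - (-y) = -x + y   [differs from x - y: not invariant]
(D) x^3  ->  (-x)^3 = -x^3   [differs from x^3: not invariant]

Only option (A), x^2 + y^2 + z^2, is unchanged by the transformation.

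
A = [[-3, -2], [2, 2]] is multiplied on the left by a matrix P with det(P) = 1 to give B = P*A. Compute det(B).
-2

By the multiplicative property of determinants, det(B) = det(P*A) = det(P) * det(A) = det(A),
so the determinant is invariant under multiplication by any determinant-1 matrix; we just need det(A).

det(A) = (-3)(2) - (-2)(2) = -6 - (-4) = -2

Therefore det(B) = 1 * (-2) = -2.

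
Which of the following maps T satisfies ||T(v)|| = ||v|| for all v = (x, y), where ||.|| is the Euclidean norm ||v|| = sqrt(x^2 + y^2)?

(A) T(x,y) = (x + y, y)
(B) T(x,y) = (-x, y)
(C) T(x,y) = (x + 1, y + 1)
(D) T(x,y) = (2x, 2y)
B

A transformation preserves a norm if ||T(v)|| = ||v|| for every v; a single vector where the norm changes rules an option out.

(A) T(x,y) = (x + y, y): v = (0, 1) has norm sqrt((0)^2 + (1)^2) = 1, but T(v) = (1, 1) has norm sqrt(2) -- not preserved.
(B) T(x,y) = (-x, y): preserves the norm -- it is an orthogonal map (a rotation/reflection), and (-x)^2 + (y)^2 simplifies to x^2 + y^2.
(C) T(x,y) = (x + 1, y + 1): v = (1, 0) has norm sqrt((1)^2 + (0)^2) = 1, but T(v) = (2, 1) has norm sqrt(5) -- not preserved.
(D) T(x,y) = (2x, 2y): v = (1, 0) has norm sqrt((1)^2 + (0)^2) = 1, but T(v) = (2, 0) has norm 2 -- not preserved.

Therefore the answer is (B).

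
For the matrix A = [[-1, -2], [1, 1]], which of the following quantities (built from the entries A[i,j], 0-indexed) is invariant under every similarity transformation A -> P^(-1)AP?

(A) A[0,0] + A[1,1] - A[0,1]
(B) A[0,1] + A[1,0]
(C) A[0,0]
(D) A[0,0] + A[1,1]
D

A[0,0] + A[1,1] is the trace of A. By the cyclic property of the trace, tr(P^(-1)AP) = tr(APP^(-1)) = tr(A), so it is the same for every matrix similar to A.

The other combinations are not similarity invariants. For example, take P = [[2, 1], [1, 1]] (det P = 1), so P^(-1) = [[1, -1], [-1, 2]] and
B = P^(-1)AP = [[-7, -5], [10, 7]].
Evaluating each option on A and on B:
(A) A[0,0] + A[1,1] - A[0,1]: 2 for A, 5 for B -> changes
(B) A[0,1] + A[1,0]: -1 for A, 5 for B -> changes
(C) A[0,0]: -1 for A, -7 for B -> changes
(D) A[0,0] + A[1,1]: 0 for A, 0 for B -> unchanged

Only (D) A[0,0] + A[1,1] = 0 survives (and it does so for every P, not just this one), so it is the invariant.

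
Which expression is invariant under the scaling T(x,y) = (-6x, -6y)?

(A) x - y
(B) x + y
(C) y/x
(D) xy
C

Under the uniform scaling T(x,y) = (-6x, -6y):
Substitute the transformed coordinates into each option and compare with the original:
(A) x - y  ->  (-6x) - (-6y) = -6x + 6y   [differs from x - y: not invariant]
(B) x + y  ->  (-6x) + (-6y) = -6x - 6y   [differs from x + y: not invariant]
(C) y/x  ->  (-6y)/(-6x) = y/x   [equals y/x: invariant]
(D) xy  ->  (-6x)(-6y) = 36xy   [differs from xy: not invariant]

Only option (C), y/x, is unchanged by the transformation.
The common factor -6 cancels in a ratio of coordinates, while sums, products and sums of squares pick up factors of -6 or 36.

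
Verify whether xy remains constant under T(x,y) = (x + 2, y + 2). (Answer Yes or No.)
No

Substitute T(x,y) = (x + 2, y + 2) into the expression and compare with the original.

Original: xy
After applying T: (x + 2)(y + 2) = xy + 2x + 2y + 4

This differs from the original xy (difference: 2x + 2y + 4), so the expression is NOT invariant.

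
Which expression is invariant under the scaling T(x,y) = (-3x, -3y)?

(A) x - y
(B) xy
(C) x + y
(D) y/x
D

Under the uniform scaling T(x,y) = (-3x, -3y):
Substitute the transformed coordinates into each option and compare with the original:
(A) x - y  ->  (-3x) - (-3y) = -3x + 3y   [differs from x - y: not invariant]
(B) xy  ->  (-3x)(-3y) = 9xy   [differs from xy: not invariant]
(C) x + y  ->  (-3x) + (-3y) = -3x - 3y   [differs from x + y: not invariant]
(D) y/x  ->  (-3y)/(-3x) = y/x   [equals y/x: invariant]

Only option (D), y/x, is unchanged by the transformation.
The common factor -3 cancels in a ratio of coordinates, while sums, products and sums of squares pick up factors of -3 or 9.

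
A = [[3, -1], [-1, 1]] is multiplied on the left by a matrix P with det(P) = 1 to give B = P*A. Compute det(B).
2

By the multiplicative property of determinants, det(B) = det(P*A) = det(P) * det(A) = det(A),
so the determinant is invariant under multiplication by any determinant-1 matrix; we just need det(A).

det(A) = (3)(1) - (-1)(-1) = 3 - 1 = 2

Therefore det(B) = 1 * 2 = 2.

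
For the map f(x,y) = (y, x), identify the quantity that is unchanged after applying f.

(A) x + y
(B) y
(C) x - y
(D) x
A

For f(x,y) = (y, x):
After applying f: x' = y, y' = x. So x' + y' = y + x = x + y.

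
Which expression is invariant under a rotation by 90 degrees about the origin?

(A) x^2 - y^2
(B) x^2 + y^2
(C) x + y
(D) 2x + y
B

A rotation by 90 degrees sends (x, y) to (-y, x).
Substitute the transformed coordinates into each option and compare with the original:
(A) x^2 - y^2  ->  (-y)^2 - (x)^2 = -x^2 + y^2   [differs from x^2 - y^2: not invariant]
(B) x^2 + y^2  ->  (-y)^2 + (x)^2 = x^2 + y^2   [equals x^2 + y^2: invariant]
(C) x + y  ->  (-y) + (x) = x - y   [differs from x + y: not invariant]
(D) 2x + y  ->  2(-y) + (x) = x - 2y   [differs from 2x + y: not invariant]

Only option (B), x^2 + y^2, is unchanged by the transformation.
Geometrically, x^2 + y^2 is the squared distance from the origin, which every rotation about the origin preserves.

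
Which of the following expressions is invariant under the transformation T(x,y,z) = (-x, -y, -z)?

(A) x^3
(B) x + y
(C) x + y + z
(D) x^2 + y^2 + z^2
D

Apply T(x,y,z) = (-x, -y, -z) to each option, i.e. replace (x, y, z) by the transformed coordinates.
Substitute the transformed coordinates into each option and compare with the original:
(A) x^3  ->  (-x)^3 = -x^3   [differs from x^3: not invariant]
(B) x + y  ->  (-x) + (-y) = -x - y   [differs from x + y: not invariant]
(C) x + y + z  ->  (-x) + (-y) + (-z) = -x - y - z   [differs from x + y + z: not invariant]
(D) x^2 + y^2 + z^2  ->  (-x)^2 + (-y)^2 + (-z)^2 = x^2 + y^2 + z^2   [equals x^2 + y^2 + z^2: invariant]

Only option (D), x^2 + y^2 + z^2, is unchanged by the transformation.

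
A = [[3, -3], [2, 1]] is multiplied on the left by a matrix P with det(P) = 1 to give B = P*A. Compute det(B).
9

By the multiplicative property of determinants, det(B) = det(P*A) = det(P) * det(A) = det(A),
so the determinant is invariant under multiplication by any determinant-1 matrix; we just need det(A).

det(A) = (3)(1) - (-3)(2) = 3 - (-6) = 9

Therefore det(B) = 1 * 9 = 9.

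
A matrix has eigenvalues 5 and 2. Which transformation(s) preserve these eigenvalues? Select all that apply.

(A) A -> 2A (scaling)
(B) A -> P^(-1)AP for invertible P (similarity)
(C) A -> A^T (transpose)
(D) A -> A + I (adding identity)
B and C

Eigenvalues are preserved by:
1. Similarity transformations: A -> P^(-1)AP (same characteristic polynomial)
2. Transpose: A^T has the same eigenvalues as A

Eigenvalues are NOT preserved by:
- Adding identity: eigenvalues become 5+1, 2+1
- Scaling: eigenvalues become 10, 4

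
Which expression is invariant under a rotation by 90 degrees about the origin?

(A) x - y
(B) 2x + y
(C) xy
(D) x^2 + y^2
D

A rotation by 90 degrees sends (x, y) to (-y, x).
Substitute the transformed coordinates into each option and compare with the original:
(A) x - y  ->  (-y) - (x) = -x - y   [differs from x - y: not invariant]
(B) 2x + y  ->  2(-y) + (x) = x - 2y   [differs from 2x + y: not invariant]
(C) xy  ->  (-y)(x) = -xy   [differs from xy: not invariant]
(D) x^2 + y^2  ->  (-y)^2 + (x)^2 = x^2 + y^2   [equals x^2 + y^2: invariant]

Only option (D), x^2 + y^2, is unchanged by the transformation.
Geometrically, x^2 + y^2 is the squared distance from the origin, which every rotation about the origin preserves.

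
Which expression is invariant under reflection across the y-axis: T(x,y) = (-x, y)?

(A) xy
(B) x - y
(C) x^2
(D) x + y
C

The map is reflection across the y-axis: T(x,y) = (-x, y).
Substitute the transformed coordinates into each option and compare with the original:
(A) xy  ->  (-x)(y) = -xy   [differs from xy: not invariant]
(B) x - y  ->  (-x) - (y) = -x - y   [differs from x - y: not invariant]
(C) x^2  ->  (-x)^2 = x^2   [equals x^2: invariant]
(D) x + y  ->  (-x) + (y) = -x + y   [differs from x + y: not invariant]

Only option (C), x^2, is unchanged by the transformation.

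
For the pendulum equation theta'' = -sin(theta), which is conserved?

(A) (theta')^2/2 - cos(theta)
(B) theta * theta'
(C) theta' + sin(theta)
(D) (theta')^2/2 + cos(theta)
A

A first integral I satisfies dI/dt = 0 along every solution. Differentiate each option and use the equation of motion:
(A) d/dt[(theta')^2/2 - cos(theta)] = theta' theta'' + sin(theta) theta' = theta'(-sin(theta)) + theta' sin(theta) = 0
(B) d/dt[theta * theta'] = (theta')^2 + theta theta'' = (theta')^2 - theta sin(theta), not identically 0
(C) d/dt[theta' + sin(theta)] = theta'' + cos(theta) theta' = -sin(theta) + theta' cos(theta), not identically 0
(D) d/dt[(theta')^2/2 + cos(theta)] = theta' theta'' - sin(theta) theta' = -2 theta' sin(theta), not identically 0

Only (A) has zero time-derivative. This is the total energy: kinetic (theta')^2/2 plus potential -cos(theta).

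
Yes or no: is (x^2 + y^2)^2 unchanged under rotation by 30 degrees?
Yes

Applying rotation by 30 degrees: x' = x*cos(30 degrees) - y*sin(30 degrees) = sqrt(3)x/2 - y/2, y' = x*sin(30 degrees) + y*cos(30 degrees) = x/2 + sqrt(3)y/2

Substituting into (x^2 + y^2)^2:
((sqrt(3)x/2 - y/2)^2 + (x/2 + sqrt(3)y/2)^2)^2
= x^4 + 2x^2y^2 + y^4 = (x^2 + y^2)^2

This equals the original expression (x^2 + y^2)^2, so it IS invariant.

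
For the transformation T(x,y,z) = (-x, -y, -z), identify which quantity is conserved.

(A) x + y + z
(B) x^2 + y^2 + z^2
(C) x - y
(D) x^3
B

Apply T(x,y,z) = (-x, -y, -z) to each option, i.e. replace (x, y, z) by the transformed coordinates.
Substitute the transformed coordinates into each option and compare with the original:
(A) x + y + z  ->  (-x) + (-y) + (-z) = -x - y - z   [differs from x + y + z: not invariant]
(B) x^2 + y^2 + z^2  ->  (-x)^2 + (-y)^2 + (-z)^2 = x^2 + y^2 + z^2   [equals x^2 + y^2 + z^2: invariant]
(C) x - y  ->  (-x) - (-y) = -x + y   [differs from x - y: not invariant]
(D) x^3  ->  (-x)^3 = -x^3   [differs from x^3: not invariant]

Only option (B), x^2 + y^2 + z^2, is unchanged by the transformation.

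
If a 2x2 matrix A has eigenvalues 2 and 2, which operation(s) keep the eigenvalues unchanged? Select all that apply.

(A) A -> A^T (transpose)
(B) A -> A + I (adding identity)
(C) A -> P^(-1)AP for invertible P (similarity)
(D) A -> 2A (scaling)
A and C

Eigenvalues are preserved by:
1. Similarity transformations: A -> P^(-1)AP (same characteristic polynomial)
2. Transpose: A^T has the same eigenvalues as A

Eigenvalues are NOT preserved by:
- Adding identity: eigenvalues become 2+1, 2+1
- Scaling: eigenvalues become 4, 4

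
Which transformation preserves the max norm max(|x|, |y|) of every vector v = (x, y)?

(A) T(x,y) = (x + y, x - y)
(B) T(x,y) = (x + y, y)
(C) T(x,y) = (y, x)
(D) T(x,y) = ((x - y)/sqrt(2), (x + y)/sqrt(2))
C

A transformation preserves a norm if ||T(v)|| = ||v|| for every v; a single vector where the norm changes rules an option out.

(A) T(x,y) = (x + y, x - y): v = (1, 1) has norm max(|1|, |1|) = 1, but T(v) = (2, 0) has norm 2 -- not preserved.
(B) T(x,y) = (x + y, y): v = (1, 1) has norm max(|1|, |1|) = 1, but T(v) = (2, 1) has norm 2 -- not preserved.
(C) T(x,y) = (y, x): preserves the norm -- it only permutes the coordinates and/or flips signs, which leaves max(|x|, |y|) unchanged.
(D) T(x,y) = ((x - y)/sqrt(2), (x + y)/sqrt(2)): v = (1, 0) has norm max(|1|, |0|) = 1, but T(v) = (sqrt(2)/2, sqrt(2)/2) has norm sqrt(2)/2 -- not preserved.

Therefore the answer is (C).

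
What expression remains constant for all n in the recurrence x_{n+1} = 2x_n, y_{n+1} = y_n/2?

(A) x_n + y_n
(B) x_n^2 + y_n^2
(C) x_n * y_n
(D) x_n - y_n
C

For the recurrence x_{n+1} = 2x_n, y_{n+1} = y_n/2:

x_{n+1} * y_{n+1} = (2x_n) * (y_n/2) = x_n * y_n
The product is conserved.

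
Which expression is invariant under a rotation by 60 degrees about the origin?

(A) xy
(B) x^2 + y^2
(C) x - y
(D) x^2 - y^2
B

A rotation by 60 degrees sends (x, y) to (x/2 - sqrt(3)y/2, sqrt(3)x/2 + y/2).
Substitute the transformed coordinates into each option and compare with the original:
(A) xy  ->  (x/2 - sqrt(3)y/2)(sqrt(3)x/2 + y/2) = sqrt(3)x^2/4 - xy/2 - sqrt(3)y^2/4   [differs from xy: not invariant]
(B) x^2 + y^2  ->  (x/2 - sqrt(3)y/2)^2 + (sqrt(3)x/2 + y/2)^2 = x^2 + y^2   [equals x^2 + y^2: invariant]
(C) x - y  ->  (x/2 - sqrt(3)y/2) - (sqrt(3)x/2 + y/2) = -sqrt(3)x/2 + x/2 - sqrt(3)y/2 - y/2   [differs from x - y: not invariant]
(D) x^2 - y^2  ->  (x/2 - sqrt(3)y/2)^2 - (sqrt(3)x/2 + y/2)^2 = -x^2/2 - sqrt(3)xy + y^2/2   [differs from x^2 - y^2: not invariant]

Only option (B), x^2 + y^2, is unchanged by the transformation.
Geometrically, x^2 + y^2 is the squared distance from the origin, which every rotation about the origin preserves.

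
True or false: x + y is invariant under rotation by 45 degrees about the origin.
False

Applying rotation by 45 degrees: x' = x*cos(45 degrees) - y*sin(45 degrees) = sqrt(2)x/2 - sqrt(2)y/2, y' = x*sin(45 degrees) + y*cos(45 degrees) = sqrt(2)x/2 + sqrt(2)y/2

Substituting into x + y:
(sqrt(2)x/2 - sqrt(2)y/2) + (sqrt(2)x/2 + sqrt(2)y/2)
= sqrt(2)x

This differs from the original expression x + y, so it is NOT invariant.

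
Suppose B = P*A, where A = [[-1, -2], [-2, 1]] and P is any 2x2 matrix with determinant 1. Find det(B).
-5

By the multiplicative property of determinants, det(B) = det(P*A) = det(P) * det(A) = det(A),
so the determinant is invariant under multiplication by any determinant-1 matrix; we just need det(A).

det(A) = (-1)(1) - (-2)(-2) = -1 - 4 = -5

Therefore det(B) = 1 * (-5) = -5.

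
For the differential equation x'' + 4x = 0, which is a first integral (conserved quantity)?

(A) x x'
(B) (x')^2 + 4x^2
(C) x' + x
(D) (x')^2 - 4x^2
B

A first integral I satisfies dI/dt = 0 along every solution. Differentiate each option and use the equation of motion:
(A) d/dt[x x'] = (x')^2 + x x'' = (x')^2 - 4x^2, not identically 0
(B) d/dt[(x')^2 + 4x^2] = 2x'x'' + 8x x' = 2x'(-4x) + 8x x' = 0
(C) d/dt[x' + x] = x'' + x' = -4x + x', not identically 0
(D) d/dt[(x')^2 - 4x^2] = 2x'x'' - 8x x' = -16x x', not identically 0

Only (B) has zero time-derivative. So the energy-like quantity (x')^2 + 4x^2 is the first integral.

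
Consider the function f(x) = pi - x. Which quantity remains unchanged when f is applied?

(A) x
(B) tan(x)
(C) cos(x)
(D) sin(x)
D

For f(x) = pi - x:
sin(pi - x) = sin(x), so sine is invariant under this transformation.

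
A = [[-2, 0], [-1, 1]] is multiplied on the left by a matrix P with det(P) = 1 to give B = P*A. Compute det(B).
-2

By the multiplicative property of determinants, det(B) = det(P*A) = det(P) * det(A) = det(A),
so the determinant is invariant under multiplication by any determinant-1 matrix; we just need det(A).

det(A) = (-2)(1) - (0)(-1) = -2 - 0 = -2

Therefore det(B) = 1 * (-2) = -2.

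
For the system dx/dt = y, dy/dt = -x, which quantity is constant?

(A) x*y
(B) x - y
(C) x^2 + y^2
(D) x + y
C

A first integral I satisfies dI/dt = 0 along every solution. Differentiate each option and use the equation of motion:
(A) d/dt[x*y] = (dx/dt)y + x(dy/dt) = y^2 - x^2, not identically 0
(B) d/dt[x - y] = y - (-x) = x + y, not identically 0
(C) d/dt[x^2 + y^2] = 2x*dx/dt + 2y*dy/dt = 2x*y + 2y*(-x) = 0
(D) d/dt[x + y] = y + (-x) = y - x, not identically 0

Only (C) has zero time-derivative. So x^2 + y^2 (the squared radius; trajectories are circles) is the conserved quantity.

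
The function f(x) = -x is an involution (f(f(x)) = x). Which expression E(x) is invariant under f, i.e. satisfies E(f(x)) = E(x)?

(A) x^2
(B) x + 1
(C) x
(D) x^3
A

Replace x by f(x) = -x in each option and simplify. As a quick numerical cross-check, also compare E(4) with E(f(4)) = E(-4).

(A) x^2  ->  (-x)^2, which simplifies back to x^2; check: E(4) = 16, E(-4) = 16.   [invariant]
(B) x + 1  ->  (-x) + 1 = 1 - x; check: E(4) = 5 but E(-4) = -3.   [not invariant]
(C) x  ->  (-x) = -x; check: E(4) = 4 but E(-4) = -4.   [not invariant]
(D) x^3  ->  (-x)^3 = -x^3; check: E(4) = 64 but E(-4) = -64.   [not invariant]

Only (A) is unchanged. E is symmetric under swapping x with f(x) = -x, which is exactly what an involution does.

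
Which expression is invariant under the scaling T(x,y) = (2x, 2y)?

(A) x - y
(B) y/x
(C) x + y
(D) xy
B

Under the uniform scaling T(x,y) = (2x, 2y):
Substitute the transformed coordinates into each option and compare with the original:
(A) x - y  ->  (2x) - (2y) = 2x - 2y   [differs from x - y: not invariant]
(B) y/x  ->  (2y)/(2x) = y/x   [equals y/x: invariant]
(C) x + y  ->  (2x) + (2y) = 2x + 2y   [differs from x + y: not invariant]
(D) xy  ->  (2x)(2y) = 4xy   [differs from xy: not invariant]

Only option (B), y/x, is unchanged by the transformation.
The common factor 2 cancels in a ratio of coordinates, while sums, products and sums of squares pick up factors of 2 or 4.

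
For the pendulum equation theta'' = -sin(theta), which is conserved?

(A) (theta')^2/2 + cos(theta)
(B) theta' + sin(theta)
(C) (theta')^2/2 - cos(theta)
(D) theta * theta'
C

A first integral I satisfies dI/dt = 0 along every solution. Differentiate each option and use the equation of motion:
(A) d/dt[(theta')^2/2 + cos(theta)] = theta' theta'' - sin(theta) theta' = -2 theta' sin(theta), not identically 0
(B) d/dt[theta' + sin(theta)] = theta'' + cos(theta) theta' = -sin(theta) + theta' cos(theta), not identically 0
(C) d/dt[(theta')^2/2 - cos(theta)] = theta' theta'' + sin(theta) theta' = theta'(-sin(theta)) + theta' sin(theta) = 0
(D) d/dt[theta * theta'] = (theta')^2 + theta theta'' = (theta')^2 - theta sin(theta), not identically 0

Only (C) has zero time-derivative. This is the total energy: kinetic (theta')^2/2 plus potential -cos(theta).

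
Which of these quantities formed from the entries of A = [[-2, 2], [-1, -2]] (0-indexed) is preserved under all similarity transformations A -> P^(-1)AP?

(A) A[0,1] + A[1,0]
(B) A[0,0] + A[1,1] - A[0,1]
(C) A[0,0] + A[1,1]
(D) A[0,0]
C

A[0,0] + A[1,1] is the trace of A. By the cyclic property of the trace, tr(P^(-1)AP) = tr(APP^(-1)) = tr(A), so it is the same for every matrix similar to A.

The other combinations are not similarity invariants. For example, take P = [[1, -1], [0, 1]] (det P = 1), so P^(-1) = [[1, 1], [0, 1]] and
B = P^(-1)AP = [[-3, 3], [-1, -1]].
Evaluating each option on A and on B:
(A) A[0,1] + A[1,0]: 1 for A, 2 for B -> changes
(B) A[0,0] + A[1,1] - A[0,1]: -6 for A, -7 for B -> changes
(C) A[0,0] + A[1,1]: -4 for A, -4 for B -> unchanged
(D) A[0,0]: -2 for A, -3 for B -> changes

Only (C) A[0,0] + A[1,1] = -4 survives (and it does so for every P, not just this one), so it is the invariant.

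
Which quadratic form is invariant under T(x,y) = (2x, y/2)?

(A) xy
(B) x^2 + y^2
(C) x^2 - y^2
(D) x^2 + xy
A

T multiplies x by 2 and divides y by 2.
Substitute the transformed coordinates into each option and compare with the original:
(A) xy  ->  (2x)(y/2) = xy   [equals xy: invariant]
(B) x^2 + y^2  ->  (2x)^2 + (y/2)^2 = 4x^2 + y^2/4   [differs from x^2 + y^2: not invariant]
(C) x^2 - y^2  ->  (2x)^2 - (y/2)^2 = 4x^2 - y^2/4   [differs from x^2 - y^2: not invariant]
(D) x^2 + xy  ->  (2x)^2 + (2x)(y/2) = 4x^2 + xy   [differs from x^2 + xy: not invariant]

Only option (A), xy, is unchanged by the transformation.
The factors 2 and 1/2 cancel only in the pure product xy.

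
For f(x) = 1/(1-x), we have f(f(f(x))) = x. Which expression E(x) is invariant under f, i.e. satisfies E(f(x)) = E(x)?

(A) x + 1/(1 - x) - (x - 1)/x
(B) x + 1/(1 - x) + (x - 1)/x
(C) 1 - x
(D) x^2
B

Replace x by f(x) = 1/(1 - x) in each option and simplify. As a quick numerical cross-check, also compare E(3) with E(f(3)) = E(-1/2).

(A) x + 1/(1 - x) - (x - 1)/x  ->  (1/(1 - x)) + 1/(1 - (1/(1 - x))) - ((1/(1 - x)) - 1)/(1/(1 - x)) = (x^2(1 - x) - x + (x - 1)^2)/(x(x - 1)); check: E(3) = 11/6 but E(-1/2) = -17/6.   [not invariant]
(B) x + 1/(1 - x) + (x - 1)/x  ->  (1/(1 - x)) + 1/(1 - (1/(1 - x))) + ((1/(1 - x)) - 1)/(1/(1 - x)), which simplifies back to x + 1/(1 - x) + (x - 1)/x; check: E(3) = 19/6, E(-1/2) = 19/6.   [invariant]
(C) 1 - x  ->  1 - (1/(1 - x)) = x/(x - 1); check: E(3) = -2 but E(-1/2) = 3/2.   [not invariant]
(D) x^2  ->  (1/(1 - x))^2 = (x - 1)^(-2); check: E(3) = 9 but E(-1/2) = 1/4.   [not invariant]

Only (B) is unchanged. Indeed f(f(x)) = 1/(1 - 1/(1-x)) = (1-x)/(-x) = (x-1)/x, so E(x) = x + f(x) + f(f(x)) is the sum over the whole 3-cycle; applying f just permutes the three terms cyclically (x -> f(x) -> f(f(x)) -> x), leaving the sum unchanged.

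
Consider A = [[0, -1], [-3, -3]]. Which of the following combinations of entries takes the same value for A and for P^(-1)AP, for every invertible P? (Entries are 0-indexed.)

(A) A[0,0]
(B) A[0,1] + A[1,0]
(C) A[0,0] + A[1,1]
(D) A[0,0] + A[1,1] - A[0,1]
C

A[0,0] + A[1,1] is the trace of A. By the cyclic property of the trace, tr(P^(-1)AP) = tr(APP^(-1)) = tr(A), so it is the same for every matrix similar to A.

The other combinations are not similarity invariants. For example, take P = [[1, 1], [1, 2]] (det P = 1), so P^(-1) = [[2, -1], [-1, 1]] and
B = P^(-1)AP = [[4, 5], [-5, -7]].
Evaluating each option on A and on B:
(A) A[0,0]: 0 for A, 4 for B -> changes
(B) A[0,1] + A[1,0]: -4 for A, 0 for B -> changes
(C) A[0,0] + A[1,1]: -3 for A, -3 for B -> unchanged
(D) A[0,0] + A[1,1] - A[0,1]: -2 for A, -8 for B -> changes

Only (C) A[0,0] + A[1,1] = -3 survives (and it does so for every P, not just this one), so it is the invariant.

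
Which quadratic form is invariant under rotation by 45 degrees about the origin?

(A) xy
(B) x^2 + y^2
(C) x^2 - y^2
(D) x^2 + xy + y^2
B

Rotation by 45 degrees sends (x, y) to (sqrt(2)x/2 - sqrt(2)y/2, sqrt(2)x/2 + sqrt(2)y/2).
Substitute the transformed coordinates into each option and compare with the original:
(A) xy  ->  (sqrt(2)x/2 - sqrt(2)y/2)(sqrt(2)x/2 + sqrt(2)y/2) = x^2/2 - y^2/2   [differs from xy: not invariant]
(B) x^2 + y^2  ->  (sqrt(2)x/2 - sqrt(2)y/2)^2 + (sqrt(2)x/2 + sqrt(2)y/2)^2 = x^2 + y^2   [equals x^2 + y^2: invariant]
(C) x^2 - y^2  ->  (sqrt(2)x/2 - sqrt(2)y/2)^2 - (sqrt(2)x/2 + sqrt(2)y/2)^2 = -2xy   [differs from x^2 - y^2: not invariant]
(D) x^2 + xy + y^2  ->  (sqrt(2)x/2 - sqrt(2)y/2)^2 + (sqrt(2)x/2 - sqrt(2)y/2)(sqrt(2)x/2 + sqrt(2)y/2) + (sqrt(2)x/2 + sqrt(2)y/2)^2 = 3x^2/2 + y^2/2   [differs from x^2 + xy + y^2: not invariant]

Only option (B), x^2 + y^2, is unchanged by the transformation.
x^2 + y^2 is the squared distance from the origin, which rotations preserve.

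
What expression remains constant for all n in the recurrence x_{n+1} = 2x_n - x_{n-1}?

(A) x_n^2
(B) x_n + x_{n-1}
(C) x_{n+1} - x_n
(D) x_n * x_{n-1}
C

For the recurrence x_{n+1} = 2x_n - x_{n-1}:

If x_{n+1} = 2x_n - x_{n-1}, then:
x_{n+1} - x_n = x_n - x_{n-1}
The first difference is constant throughout the sequence.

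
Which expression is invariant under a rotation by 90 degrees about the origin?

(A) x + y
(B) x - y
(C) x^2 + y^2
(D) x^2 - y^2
C

A rotation by 90 degrees sends (x, y) to (-y, x).
Substitute the transformed coordinates into each option and compare with the original:
(A) x + y  ->  (-y) + (x) = x - y   [differs from x + y: not invariant]
(B) x - y  ->  (-y) - (x) = -x - y   [differs from x - y: not invariant]
(C) x^2 + y^2  ->  (-y)^2 + (x)^2 = x^2 + y^2   [equals x^2 + y^2: invariant]
(D) x^2 - y^2  ->  (-y)^2 - (x)^2 = -x^2 + y^2   [differs from x^2 - y^2: not invariant]

Only option (C), x^2 + y^2, is unchanged by the transformation.
Geometrically, x^2 + y^2 is the squared distance from the origin, which every rotation about the origin preserves.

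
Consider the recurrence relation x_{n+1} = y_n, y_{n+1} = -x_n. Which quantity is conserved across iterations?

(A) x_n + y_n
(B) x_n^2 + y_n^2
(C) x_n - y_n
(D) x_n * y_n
B

For the recurrence x_{n+1} = y_n, y_{n+1} = -x_n:

x_{n+1}^2 + y_{n+1}^2 = y_n^2 + (-x_n)^2 = x_n^2 + y_n^2
The sum of squares is conserved (like energy in a harmonic oscillator).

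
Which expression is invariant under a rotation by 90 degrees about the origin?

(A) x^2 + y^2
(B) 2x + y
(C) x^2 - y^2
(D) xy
A

A rotation by 90 degrees sends (x, y) to (-y, x).
Substitute the transformed coordinates into each option and compare with the original:
(A) x^2 + y^2  ->  (-y)^2 + (x)^2 = x^2 + y^2   [equals x^2 + y^2: invariant]
(B) 2x + y  ->  2(-y) + (x) = x - 2y   [differs from 2x + y: not invariant]
(C) x^2 - y^2  ->  (-y)^2 - (x)^2 = -x^2 + y^2   [differs from x^2 - y^2: not invariant]
(D) xy  ->  (-y)(x) = -xy   [differs from xy: not invariant]

Only option (A), x^2 + y^2, is unchanged by the transformation.
Geometrically, x^2 + y^2 is the squared distance from the origin, which every rotation about the origin preserves.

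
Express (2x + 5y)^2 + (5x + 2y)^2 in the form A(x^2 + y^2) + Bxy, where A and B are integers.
29(x^2 + y^2) + 40xy

Expanding: (2x + 5y)^2 = 4x^2 + 20xy + 25y^2
(5x + 2y)^2 = 25x^2 + 20xy + 4y^2
Sum = (4+25)(x^2+y^2) + 40xy = 29(x^2 + y^2) + 40xy
This is symmetric in x and y.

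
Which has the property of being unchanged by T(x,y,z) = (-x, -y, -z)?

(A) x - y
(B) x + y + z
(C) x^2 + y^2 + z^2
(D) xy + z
C

Apply T(x,y,z) = (-x, -y, -z) to each option, i.e. replace (x, y, z) by the transformed coordinates.
Substitute the transformed coordinates into each option and compare with the original:
(A) x - y  ->  (-x) - (-y) = -x + y   [differs from x - y: not invariant]
(B) x + y + z  ->  (-x) + (-y) + (-z) = -x - y - z   [differs from x + y + z: not invariant]
(C) x^2 + y^2 + z^2  ->  (-x)^2 + (-y)^2 + (-z)^2 = x^2 + y^2 + z^2   [equals x^2 + y^2 + z^2: invariant]
(D) xy + z  ->  (-x)(-y) + (-z) = xy - z   [differs from xy + z: not invariant]

Only option (C), x^2 + y^2 + z^2, is unchanged by the transformation.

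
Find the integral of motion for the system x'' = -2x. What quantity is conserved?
E = (x')^2 + 2x^2

Multiply the equation by x':
x' * x'' = -2x * x'
The left side is d/dt[(x')^2/2] and the right side is d/dt[-2x^2/2], so
d/dt[(x')^2/2 + 2x^2/2] = 0, i.e. (x')^2/2 + 2x^2/2 = constant.
Multiplying by 2, the integral of motion is E = (x')^2 + 2x^2.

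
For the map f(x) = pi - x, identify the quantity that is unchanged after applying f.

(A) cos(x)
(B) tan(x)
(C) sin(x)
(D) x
C

For f(x) = pi - x:
sin(pi - x) = sin(x), so sine is invariant under this transformation.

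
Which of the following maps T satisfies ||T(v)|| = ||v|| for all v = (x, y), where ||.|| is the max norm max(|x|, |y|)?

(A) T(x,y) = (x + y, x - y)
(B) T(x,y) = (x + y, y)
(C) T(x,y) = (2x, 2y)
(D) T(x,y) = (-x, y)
D

A transformation preserves a norm if ||T(v)|| = ||v|| for every v; a single vector where the norm changes rules an option out.

(A) T(x,y) = (x + y, x - y): v = (1, 1) has norm max(|1|, |1|) = 1, but T(v) = (2, 0) has norm 2 -- not preserved.
(B) T(x,y) = (x + y, y): v = (1, 1) has norm max(|1|, |1|) = 1, but T(v) = (2, 1) has norm 2 -- not preserved.
(C) T(x,y) = (2x, 2y): v = (1, 0) has norm max(|1|, |0|) = 1, but T(v) = (2, 0) has norm 2 -- not preserved.
(D) T(x,y) = (-x, y): preserves the norm -- it only permutes the coordinates and/or flips signs, which leaves max(|x|, |y|) unchanged.

Therefore the answer is (D).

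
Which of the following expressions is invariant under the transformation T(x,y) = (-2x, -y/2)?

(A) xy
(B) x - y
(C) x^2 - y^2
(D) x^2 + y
A

An expression E(x,y) is invariant under T if E(T(x,y)) = E(x,y). Here T(x,y) = (-2x, -y/2).
Substitute the transformed coordinates into each option and compare with the original:
(A) xy  ->  (-2x)(-y/2) = xy   [equals xy: invariant]
(B) x - y  ->  (-2x) - (-y/2) = -2x + y/2   [differs from x - y: not invariant]
(C) x^2 - y^2  ->  (-2x)^2 - (-y/2)^2 = 4x^2 - y^2/4   [differs from x^2 - y^2: not invariant]
(D) x^2 + y  ->  (-2x)^2 + (-y/2) = 4x^2 - y/2   [differs from x^2 + y: not invariant]

Only option (A), xy, is unchanged by the transformation.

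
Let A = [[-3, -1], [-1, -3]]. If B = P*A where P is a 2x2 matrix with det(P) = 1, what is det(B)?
8

By the multiplicative property of determinants, det(B) = det(P*A) = det(P) * det(A) = det(A),
so the determinant is invariant under multiplication by any determinant-1 matrix; we just need det(A).

det(A) = (-3)(-3) - (-1)(-1) = 9 - 1 = 8

Therefore det(B) = 1 * 8 = 8.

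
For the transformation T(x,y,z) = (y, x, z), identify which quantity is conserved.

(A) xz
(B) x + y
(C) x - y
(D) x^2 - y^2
B

Apply T(x,y,z) = (y, x, z) to each option, i.e. replace (x, y, z) by the transformed coordinates.
Substitute the transformed coordinates into each option and compare with the original:
(A) xz  ->  (y)(z) = yz   [differs from xz: not invariant]
(B) x + y  ->  (y) + (x) = x + y   [equals x + y: invariant]
(C) x - y  ->  (y) - (x) = -x + y   [differs from x - y: not invariant]
(D) x^2 - y^2  ->  (y)^2 - (x)^2 = -x^2 + y^2   [differs from x^2 - y^2: not invariant]

Only option (B), x + y, is unchanged by the transformation.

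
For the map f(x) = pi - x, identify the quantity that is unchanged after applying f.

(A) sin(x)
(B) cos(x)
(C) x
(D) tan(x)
A

For f(x) = pi - x:
sin(pi - x) = sin(x), so sine is invariant under this transformation.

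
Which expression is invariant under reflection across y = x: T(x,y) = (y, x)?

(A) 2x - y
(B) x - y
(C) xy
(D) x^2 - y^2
C

The map is reflection across y = x: T(x,y) = (y, x).
Substitute the transformed coordinates into each option and compare with the original:
(A) 2x - y  ->  2(y) - (x) = -x + 2y   [differs from 2x - y: not invariant]
(B) x - y  ->  (y) - (x) = -x + y   [differs from x - y: not invariant]
(C) xy  ->  (y)(x) = xy   [equals xy: invariant]
(D) x^2 - y^2  ->  (y)^2 - (x)^2 = -x^2 + y^2   [differs from x^2 - y^2: not invariant]

Only option (C), xy, is unchanged by the transformation.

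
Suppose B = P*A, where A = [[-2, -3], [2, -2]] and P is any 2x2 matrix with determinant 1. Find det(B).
10

By the multiplicative property of determinants, det(B) = det(P*A) = det(P) * det(A) = det(A),
so the determinant is invariant under multiplication by any determinant-1 matrix; we just need det(A).

det(A) = (-2)(-2) - (-3)(2) = 4 - (-6) = 10

Therefore det(B) = 1 * 10 = 10.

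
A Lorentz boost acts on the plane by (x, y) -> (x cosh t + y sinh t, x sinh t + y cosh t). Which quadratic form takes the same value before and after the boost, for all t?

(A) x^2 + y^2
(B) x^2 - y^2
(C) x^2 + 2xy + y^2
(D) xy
B

Write x' = x cosh t + y sinh t, y' = x sinh t + y cosh t and substitute into each option:
(A) x^2 + y^2: (x cosh t + y sinh t)^2 + (x sinh t + y cosh t)^2 = (x^2 + y^2)(cosh^2 t + sinh^2 t) + 4xy sinh t cosh t = (x^2 + y^2) cosh 2t + 2xy sinh 2t   [not invariant for t != 0]
(B) x^2 - y^2: (x cosh t + y sinh t)^2 - (x sinh t + y cosh t)^2 = x^2(cosh^2 t - sinh^2 t) + 2xy(cosh t sinh t - sinh t cosh t) + y^2(sinh^2 t - cosh^2 t) = x^2 - y^2   [invariant, using cosh^2 t - sinh^2 t = 1]
(C) x^2 + 2xy + y^2: (x' + y')^2 with x' + y' = (x + y)(cosh t + sinh t) = (x + y)e^t, so it becomes (x + y)^2 e^(2t)   [not invariant for t != 0]
(D) xy: (x cosh t + y sinh t)(x sinh t + y cosh t) = xy(cosh^2 t + sinh^2 t) + (x^2 + y^2) sinh t cosh t = xy cosh 2t + (x^2 + y^2)(sinh 2t)/2   [not invariant for t != 0]

Only (B) x^2 - y^2 is unchanged; it is the Minkowski form preserved by Lorentz boosts, just as x^2 + y^2 is preserved by ordinary rotations.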